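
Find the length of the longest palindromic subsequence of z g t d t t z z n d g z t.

One longest palindromic subsequence is zgdzzdgz (positions 1,2,4,7,8,10,11,12); it reads the same forward and backward, and the interval DP gives dp[1][13] = 8.

8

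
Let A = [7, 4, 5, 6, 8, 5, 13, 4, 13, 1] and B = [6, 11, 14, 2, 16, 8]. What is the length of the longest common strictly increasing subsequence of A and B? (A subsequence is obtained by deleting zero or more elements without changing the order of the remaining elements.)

2

A longest common strictly increasing subsequence is 6, 8 (length 2); it appears in order in both A and B, and no longer such subsequence exists.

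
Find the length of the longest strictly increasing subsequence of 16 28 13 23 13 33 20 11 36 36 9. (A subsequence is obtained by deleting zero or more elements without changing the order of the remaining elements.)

Let dp[i] be the longest increasing subsequence ending at position i. Then dp = [1, 2, 1, 2, 1, 3, 2, 1, 4, 4, 1].
The maximum is 4; one witness is 16, 28, 33, 36 at positions 1,2,6,9.

4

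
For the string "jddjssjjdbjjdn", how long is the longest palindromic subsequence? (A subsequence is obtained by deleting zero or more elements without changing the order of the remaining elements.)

Using dp[i][j] = 2 + dp[i+1][j−1] if the ends match, else max(dp[i+1][j], dp[i][j−1]):
dp[1][14] = 8. A witness is ddjssjdd at positions 2,3,4,5,6,8,9,13.

8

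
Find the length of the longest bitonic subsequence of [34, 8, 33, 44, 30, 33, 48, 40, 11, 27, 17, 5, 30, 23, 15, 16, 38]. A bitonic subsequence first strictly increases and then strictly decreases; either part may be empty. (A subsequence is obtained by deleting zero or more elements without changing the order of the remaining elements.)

Let inc[i] be the LIS ending at i and dec[i] the longest strictly decreasing subsequence starting at i. inc = [1, 1, 2, 3, 2, 3, 4, 4, 2, 3, 3, 1, 4, 4, 3, 4, 5], dec = [6, 2, 5, 5, 4, 4, 5, 4, 2, 3, 2, 1, 3, 2, 1, 1, 1].
max_i inc[i]+dec[i]−1 = 8, with one witness 8, 33, 44, 48, 40, 30, 23, 16.

8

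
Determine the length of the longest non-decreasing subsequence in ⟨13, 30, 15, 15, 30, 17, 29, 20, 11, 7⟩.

Let dp[i] be the longest non-decreasing subsequence ending at position i. Then dp = [1, 2, 2, 3, 4, 4, 5, 5, 1, 1].
The maximum is 5; one witness is 13, 15, 15, 17, 29 at positions 1,3,4,6,7.

5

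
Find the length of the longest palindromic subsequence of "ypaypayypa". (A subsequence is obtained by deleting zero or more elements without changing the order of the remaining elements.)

One longest palindromic subsequence is apyypa (positions 3,5,7,8,9,10); it reads the same forward and backward, and the interval DP gives dp[1][10] = 6.

6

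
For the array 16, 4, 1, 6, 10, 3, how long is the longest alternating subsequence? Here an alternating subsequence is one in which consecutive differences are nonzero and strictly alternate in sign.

4

Track the best alternating length ending on an up-step vs a down-step at each position: up/down = 1/1, 1/2, 1/2, 3/2, 3/2, 3/4.
The maximum over both is 4; one such subsequence is 16, 4, 6, 3.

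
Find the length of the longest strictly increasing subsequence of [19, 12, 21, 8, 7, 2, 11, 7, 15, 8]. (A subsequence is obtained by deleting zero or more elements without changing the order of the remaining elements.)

Scanning left to right, the best length ending at each element is: 19→1, 12→1, 21→2, 8→1, 7→1, 2→1, 11→2, 7→2, 15→3, 8→3.
So the longest increasing subsequence has length 3, e.g. 8, 11, 15.

3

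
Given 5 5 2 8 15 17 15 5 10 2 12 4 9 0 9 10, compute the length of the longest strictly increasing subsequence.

4

Let dp[i] be the longest increasing subsequence ending at position i. Then dp = [1, 1, 1, 2, 3, 4, 3, 2, 3, 1, 4, 2, 3, 1, 3, 4].
The maximum is 4; one witness is 5, 8, 15, 17 at positions 1,4,5,6.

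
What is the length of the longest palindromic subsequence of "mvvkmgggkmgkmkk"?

9

One longest palindromic subsequence is mkmgggmkm (positions 1,4,5,6,7,8,10,12,13); it reads the same forward and backward, and the interval DP gives dp[1][15] = 9.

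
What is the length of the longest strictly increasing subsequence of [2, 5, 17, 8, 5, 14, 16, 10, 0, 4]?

5

One longest increasing subsequence is 2, 5, 8, 14, 16 (positions 1,2,4,6,7), of length 5; no longer one exists.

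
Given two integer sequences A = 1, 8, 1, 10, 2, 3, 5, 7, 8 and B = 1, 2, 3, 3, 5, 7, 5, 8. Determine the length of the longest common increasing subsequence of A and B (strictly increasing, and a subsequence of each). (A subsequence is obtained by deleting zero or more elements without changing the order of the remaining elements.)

A longest common strictly increasing subsequence is 1, 2, 3, 5, 7, 8 (length 6); it appears in order in both A and B, and no longer such subsequence exists.

6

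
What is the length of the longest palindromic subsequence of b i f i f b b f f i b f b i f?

One longest palindromic subsequence is fibbffbbif (positions 3,4,6,7,8,9,11,13,14,15); it reads the same forward and backward, and the interval DP gives dp[1][15] = 10.

10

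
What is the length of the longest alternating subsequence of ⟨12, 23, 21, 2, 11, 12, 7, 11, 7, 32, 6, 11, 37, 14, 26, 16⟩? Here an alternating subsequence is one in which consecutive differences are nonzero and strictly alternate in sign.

A longest alternating subsequence is 12, 23, 2, 11, 7, 11, 7, 32, 6, 37, 14, 26, 16 (positions 1,2,4,5,7,8,9,10,11,13,14,15,16); its 12 consecutive differences strictly alternate in sign, and length 13 is optimal.

13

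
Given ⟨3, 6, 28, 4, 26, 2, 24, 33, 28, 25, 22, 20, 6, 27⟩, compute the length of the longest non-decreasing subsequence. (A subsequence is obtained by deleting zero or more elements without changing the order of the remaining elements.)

5

One longest non-decreasing subsequence is 3, 6, 24, 25, 27 (positions 1,2,7,10,14), of length 5; no longer one exists.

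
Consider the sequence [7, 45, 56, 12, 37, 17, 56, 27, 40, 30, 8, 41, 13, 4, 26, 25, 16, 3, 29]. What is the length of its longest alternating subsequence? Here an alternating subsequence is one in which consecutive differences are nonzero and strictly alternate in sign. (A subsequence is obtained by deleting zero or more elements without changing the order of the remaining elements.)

Track the best alternating length ending on an up-step vs a down-step at each position: up/down = 1/1, 2/1, 2/1, 2/3, 4/3, 4/5, 6/1, 6/7, 8/7, 8/9, 2/9, 10/7, 10/11, 1/11, 12/11, 12/13, 12/13, 1/13, 14/11.
The maximum over both is 14; one such subsequence is 7, 45, 12, 37, 17, 56, 27, 40, 30, 41, 13, 26, 25, 29.

14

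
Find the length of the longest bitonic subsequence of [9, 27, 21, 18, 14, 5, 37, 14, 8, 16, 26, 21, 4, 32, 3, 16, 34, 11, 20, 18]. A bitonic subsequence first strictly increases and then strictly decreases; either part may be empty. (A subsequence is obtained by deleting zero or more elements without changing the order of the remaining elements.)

8

One longest bitonic subsequence is 9, 27, 21, 18, 14, 8, 4, 3 (positions 1,2,3,4,8,9,13,15): it rises to 27 then falls. Length 8 is optimal.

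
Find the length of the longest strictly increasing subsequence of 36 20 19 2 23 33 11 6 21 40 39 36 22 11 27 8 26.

Scanning left to right, the best length ending at each element is: 36→1, 20→1, 19→1, 2→1, 23→2, 33→3, 11→2, 6→2, 21→3, 40→4, 39→4, 36→4, 22→4, 11→3, 27→5, 8→3, 26→5.
So the longest increasing subsequence has length 5, e.g. 2, 11, 21, 22, 27.

5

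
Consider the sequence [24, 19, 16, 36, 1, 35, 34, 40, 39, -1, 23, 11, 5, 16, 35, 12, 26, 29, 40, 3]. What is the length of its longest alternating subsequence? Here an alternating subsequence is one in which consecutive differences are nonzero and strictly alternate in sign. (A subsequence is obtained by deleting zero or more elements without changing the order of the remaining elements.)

14

Track the best alternating length ending on an up-step vs a down-step at each position: up/down = 1/1, 1/2, 1/2, 3/1, 1/4, 5/4, 5/6, 7/1, 7/8, 1/8, 9/8, 9/10, 9/10, 11/10, 11/8, 11/12, 13/12, 13/12, 13/1, 9/14.
The maximum over both is 14; one such subsequence is 24, 19, 36, 1, 35, 34, 40, -1, 23, 11, 16, 12, 26, 3.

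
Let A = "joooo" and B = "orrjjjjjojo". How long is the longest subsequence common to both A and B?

3

A longest common subsequence is joo (length 3); the LCS DP confirms no longer common subsequence exists.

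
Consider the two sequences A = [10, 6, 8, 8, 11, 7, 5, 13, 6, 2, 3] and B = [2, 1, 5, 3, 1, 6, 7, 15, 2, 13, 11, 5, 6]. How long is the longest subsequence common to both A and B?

4

A longest common subsequence is 6, 11, 5, 6 (length 4); the LCS DP confirms no longer common subsequence exists.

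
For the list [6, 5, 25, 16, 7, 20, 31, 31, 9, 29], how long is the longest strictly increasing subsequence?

One longest increasing subsequence is 6, 16, 20, 31 (positions 1,4,6,7), of length 4; no longer one exists.

4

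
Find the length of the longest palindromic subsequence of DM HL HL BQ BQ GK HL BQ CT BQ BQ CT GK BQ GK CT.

One longest palindromic subsequence is GK BQ CT BQ BQ CT BQ GK (positions 6,8,9,10,11,12,14,15); it reads the same forward and backward, and the interval DP gives dp[1][16] = 8.

8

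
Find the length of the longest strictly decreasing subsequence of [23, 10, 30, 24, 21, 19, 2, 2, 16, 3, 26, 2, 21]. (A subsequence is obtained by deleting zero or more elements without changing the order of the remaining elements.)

Let dp[i] be the longest decreasing subsequence ending at position i. Then dp = [1, 2, 1, 2, 3, 4, 5, 5, 5, 6, 2, 7, 3].
The maximum is 7; one witness is 30, 24, 21, 19, 16, 3, 2 at positions 3,4,5,6,9,10,12.

7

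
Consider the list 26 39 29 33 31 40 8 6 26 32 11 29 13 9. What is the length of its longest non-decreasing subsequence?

Scanning left to right, the best length ending at each element is: 26→1, 39→2, 29→2, 33→3, 31→3, 40→4, 8→1, 6→1, 26→2, 32→4, 11→2, 29→3, 13→3, 9→2.
So the longest non-decreasing subsequence has length 4, e.g. 26, 29, 33, 40.

4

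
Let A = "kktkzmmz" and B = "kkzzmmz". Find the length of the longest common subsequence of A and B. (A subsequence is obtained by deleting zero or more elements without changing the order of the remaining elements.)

6

A longest common subsequence is kkzmmz (length 6); the LCS DP confirms no longer common subsequence exists.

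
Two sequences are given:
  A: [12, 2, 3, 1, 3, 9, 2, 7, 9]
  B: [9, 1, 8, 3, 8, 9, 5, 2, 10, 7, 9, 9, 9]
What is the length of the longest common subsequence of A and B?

6

A longest common subsequence is 1, 3, 9, 2, 7, 9 (length 6); the LCS DP confirms no longer common subsequence exists.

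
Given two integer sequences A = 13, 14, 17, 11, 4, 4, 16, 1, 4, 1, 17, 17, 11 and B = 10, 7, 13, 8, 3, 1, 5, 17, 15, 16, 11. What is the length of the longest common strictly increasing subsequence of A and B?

2

A longest common strictly increasing subsequence is 13, 17 (length 2); it appears in order in both A and B, and no longer such subsequence exists.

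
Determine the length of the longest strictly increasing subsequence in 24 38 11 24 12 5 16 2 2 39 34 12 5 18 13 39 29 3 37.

Scanning left to right, the best length ending at each element is: 24→1, 38→2, 11→1, 24→2, 12→2, 5→1, 16→3, 2→1, 2→1, 39→4, 34→4, 12→2, 5→2, 18→4, 13→3, 39→5, 29→5, 3→2, 37→6.
So the longest increasing subsequence has length 6, e.g. 11, 12, 16, 18, 29, 37.

6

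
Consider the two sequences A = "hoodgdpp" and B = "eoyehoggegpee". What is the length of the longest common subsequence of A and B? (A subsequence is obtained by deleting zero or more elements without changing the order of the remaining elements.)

4

A longest common subsequence is hogp (length 4); the LCS DP confirms no longer common subsequence exists.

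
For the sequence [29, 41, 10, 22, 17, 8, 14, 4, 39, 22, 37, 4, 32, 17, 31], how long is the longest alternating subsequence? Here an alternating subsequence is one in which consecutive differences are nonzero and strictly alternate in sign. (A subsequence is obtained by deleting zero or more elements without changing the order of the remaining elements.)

14

Track the best alternating length ending on an up-step vs a down-step at each position: up/down = 1/1, 2/1, 1/3, 4/3, 4/5, 1/5, 6/5, 1/7, 8/3, 8/9, 10/9, 1/11, 12/11, 12/13, 14/13.
The maximum over both is 14; one such subsequence is 29, 41, 10, 22, 8, 14, 4, 39, 22, 37, 4, 32, 17, 31.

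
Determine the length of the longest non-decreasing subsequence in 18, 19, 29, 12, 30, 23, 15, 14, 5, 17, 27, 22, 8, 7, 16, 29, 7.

Let dp[i] be the longest non-decreasing subsequence ending at position i. Then dp = [1, 2, 3, 1, 4, 3, 2, 2, 1, 3, 4, 4, 2, 2, 3, 5, 3].
The maximum is 5; one witness is 18, 19, 23, 27, 29 at positions 1,2,6,11,16.

5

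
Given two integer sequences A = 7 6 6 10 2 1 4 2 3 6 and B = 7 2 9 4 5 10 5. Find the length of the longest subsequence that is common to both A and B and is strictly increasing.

For each value that appears in both, track the longest common increasing run ending there.
The best achievable length is 2; one witness is 2, 4 (A-positions 5,7, B-positions 2,4).

2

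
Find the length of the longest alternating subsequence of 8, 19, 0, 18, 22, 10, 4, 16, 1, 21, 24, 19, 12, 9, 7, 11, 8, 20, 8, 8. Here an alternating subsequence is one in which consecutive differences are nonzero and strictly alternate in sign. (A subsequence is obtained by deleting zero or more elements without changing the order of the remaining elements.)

A longest alternating subsequence is 8, 19, 0, 18, 10, 16, 1, 21, 9, 11, 8, 20, 8 (positions 1,2,3,4,6,8,9,10,14,16,17,18,19); its 12 consecutive differences strictly alternate in sign, and length 13 is optimal.

13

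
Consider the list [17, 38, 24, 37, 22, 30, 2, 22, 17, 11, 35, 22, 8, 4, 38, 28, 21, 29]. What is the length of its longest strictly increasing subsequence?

One longest increasing subsequence is 17, 24, 30, 35, 38 (positions 1,3,6,11,15), of length 5; no longer one exists.

5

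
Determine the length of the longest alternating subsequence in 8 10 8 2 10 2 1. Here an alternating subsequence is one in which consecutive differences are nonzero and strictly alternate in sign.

5

Track the best alternating length ending on an up-step vs a down-step at each position: up/down = 1/1, 2/1, 1/3, 1/3, 4/1, 1/5, 1/5.
The maximum over both is 5; one such subsequence is 8, 10, 8, 10, 2.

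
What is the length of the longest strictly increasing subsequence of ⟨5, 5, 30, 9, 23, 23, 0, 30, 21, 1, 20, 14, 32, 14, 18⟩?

One longest increasing subsequence is 5, 9, 23, 30, 32 (positions 1,4,5,8,13), of length 5; no longer one exists.

5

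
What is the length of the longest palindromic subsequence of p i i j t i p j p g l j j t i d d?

7

Using dp[i][j] = 2 + dp[i+1][j−1] if the ends match, else max(dp[i+1][j], dp[i][j−1]):
dp[1][17] = 7. A witness is itjjjti at positions 3,5,8,12,13,14,15.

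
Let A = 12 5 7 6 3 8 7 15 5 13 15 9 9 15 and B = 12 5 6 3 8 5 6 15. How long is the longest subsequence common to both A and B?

Backtracking the LCS table gives one alignment: 12 (A1,B1) → 5 (A2,B2) → 6 (A4,B3) → 3 (A5,B4) → 8 (A6,B5) → 5 (A9,B6) → 15 (A14,B8).
So the longest common subsequence has length 7.

7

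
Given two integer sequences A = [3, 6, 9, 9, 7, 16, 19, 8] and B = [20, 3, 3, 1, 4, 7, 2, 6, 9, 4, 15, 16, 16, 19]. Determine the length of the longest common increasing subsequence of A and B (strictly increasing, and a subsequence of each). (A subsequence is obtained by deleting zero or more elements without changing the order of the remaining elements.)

5

For each value that appears in both, track the longest common increasing run ending there.
The best achievable length is 5; one witness is 3, 6, 9, 16, 19 (A-positions 1,2,3,6,7, B-positions 2,8,9,12,14).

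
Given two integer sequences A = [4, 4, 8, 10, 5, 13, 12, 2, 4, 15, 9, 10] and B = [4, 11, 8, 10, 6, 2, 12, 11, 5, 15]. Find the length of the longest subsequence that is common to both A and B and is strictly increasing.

5

For each value that appears in both, track the longest common increasing run ending there.
The best achievable length is 5; one witness is 4, 8, 10, 12, 15 (A-positions 1,3,4,7,10, B-positions 1,3,4,7,10).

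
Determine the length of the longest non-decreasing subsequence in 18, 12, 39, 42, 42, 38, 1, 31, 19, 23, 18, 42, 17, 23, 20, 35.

5

Let dp[i] be the longest non-decreasing subsequence ending at position i. Then dp = [1, 1, 2, 3, 4, 2, 1, 2, 2, 3, 2, 5, 2, 4, 3, 5].
The maximum is 5; one witness is 18, 39, 42, 42, 42 at positions 1,3,4,5,12.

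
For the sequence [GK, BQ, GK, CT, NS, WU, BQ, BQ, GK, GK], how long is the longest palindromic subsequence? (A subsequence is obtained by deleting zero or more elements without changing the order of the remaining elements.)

One longest palindromic subsequence is GK GK BQ BQ GK GK (positions 1,3,7,8,9,10); it reads the same forward and backward, and the interval DP gives dp[1][10] = 6.

6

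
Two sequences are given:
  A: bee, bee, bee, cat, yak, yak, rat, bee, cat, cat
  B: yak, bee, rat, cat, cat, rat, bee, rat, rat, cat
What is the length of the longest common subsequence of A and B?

Backtracking the LCS table gives one alignment: bee (A1,B2) → cat (A4,B5) → rat (A7,B6) → bee (A8,B7) → cat (A10,B10).
So the longest common subsequence has length 5.

5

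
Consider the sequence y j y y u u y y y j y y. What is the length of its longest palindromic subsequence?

10

Using dp[i][j] = 2 + dp[i+1][j−1] if the ends match, else max(dp[i+1][j], dp[i][j−1]):
dp[1][12] = 10. A witness is yjyyuuyyjy at positions 1,2,3,4,5,6,8,9,10,12.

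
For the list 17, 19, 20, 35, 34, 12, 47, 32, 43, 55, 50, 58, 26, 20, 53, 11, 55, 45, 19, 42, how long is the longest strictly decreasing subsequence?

6

Scanning left to right, the best length ending at each element is: 17→1, 19→1, 20→1, 35→1, 34→2, 12→3, 47→1, 32→3, 43→2, 55→1, 50→2, 58→1, 26→4, 20→5, 53→2, 11→6, 55→2, 45→3, 19→6, 42→4.
So the longest decreasing subsequence has length 6, e.g. 35, 34, 32, 26, 20, 11.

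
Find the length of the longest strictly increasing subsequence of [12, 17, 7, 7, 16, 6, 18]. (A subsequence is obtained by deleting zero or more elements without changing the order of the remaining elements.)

Scanning left to right, the best length ending at each element is: 12→1, 17→2, 7→1, 7→1, 16→2, 6→1, 18→3.
So the longest increasing subsequence has length 3, e.g. 12, 17, 18.

3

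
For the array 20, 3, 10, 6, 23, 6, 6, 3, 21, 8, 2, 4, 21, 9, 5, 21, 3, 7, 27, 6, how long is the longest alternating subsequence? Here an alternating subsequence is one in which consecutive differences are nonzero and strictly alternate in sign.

A longest alternating subsequence is 20, 3, 10, 6, 23, 6, 21, 8, 21, 9, 21, 3, 7, 6 (positions 1,2,3,4,5,6,9,10,13,14,16,17,18,20); its 13 consecutive differences strictly alternate in sign, and length 14 is optimal.

14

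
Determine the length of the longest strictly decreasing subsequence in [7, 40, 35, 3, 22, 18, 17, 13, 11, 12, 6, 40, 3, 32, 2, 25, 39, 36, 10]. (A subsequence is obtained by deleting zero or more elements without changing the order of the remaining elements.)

Let dp[i] be the longest decreasing subsequence ending at position i. Then dp = [1, 1, 2, 3, 3, 4, 5, 6, 7, 7, 8, 1, 9, 3, 10, 4, 2, 3, 8].
The maximum is 10; one witness is 40, 35, 22, 18, 17, 13, 11, 6, 3, 2 at positions 2,3,5,6,7,8,9,11,13,15.

10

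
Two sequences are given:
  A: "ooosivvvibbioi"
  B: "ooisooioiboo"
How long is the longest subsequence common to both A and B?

7

A longest common subsequence is oooiibo (length 7); the LCS DP confirms no longer common subsequence exists.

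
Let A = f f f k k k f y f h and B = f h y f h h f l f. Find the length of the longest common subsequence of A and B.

A longest common subsequence is ffff (length 4); the LCS DP confirms no longer common subsequence exists.

4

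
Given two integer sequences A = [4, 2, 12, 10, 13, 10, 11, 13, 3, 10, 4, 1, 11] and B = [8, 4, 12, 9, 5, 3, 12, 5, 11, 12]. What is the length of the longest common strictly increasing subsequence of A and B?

2

A longest common strictly increasing subsequence is 4, 12 (length 2); it appears in order in both A and B, and no longer such subsequence exists.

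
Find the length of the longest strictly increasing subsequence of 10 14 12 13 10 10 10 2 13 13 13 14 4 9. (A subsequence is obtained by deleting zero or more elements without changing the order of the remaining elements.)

4

Let dp[i] be the longest increasing subsequence ending at position i. Then dp = [1, 2, 2, 3, 1, 1, 1, 1, 3, 3, 3, 4, 2, 3].
The maximum is 4; one witness is 10, 12, 13, 14 at positions 1,3,4,12.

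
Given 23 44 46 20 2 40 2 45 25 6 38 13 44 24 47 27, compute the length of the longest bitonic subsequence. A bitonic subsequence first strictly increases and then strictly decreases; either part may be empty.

6

Let inc[i] be the LIS ending at i and dec[i] the longest strictly decreasing subsequence starting at i. inc = [1, 2, 3, 1, 1, 2, 1, 3, 2, 2, 3, 3, 4, 4, 5, 5], dec = [3, 4, 4, 2, 1, 3, 1, 3, 2, 1, 2, 1, 2, 1, 2, 1].
max_i inc[i]+dec[i]−1 = 6, with one witness 23, 44, 46, 45, 44, 27.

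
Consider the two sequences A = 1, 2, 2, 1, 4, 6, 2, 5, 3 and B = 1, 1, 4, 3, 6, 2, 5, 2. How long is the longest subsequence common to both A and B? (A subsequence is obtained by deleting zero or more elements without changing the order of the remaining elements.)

Backtracking the LCS table gives one alignment: 1 (A1,B1) → 1 (A4,B2) → 4 (A5,B3) → 6 (A6,B5) → 2 (A7,B6) → 5 (A8,B7).
So the longest common subsequence has length 6.

6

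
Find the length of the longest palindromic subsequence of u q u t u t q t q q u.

Using dp[i][j] = 2 + dp[i+1][j−1] if the ends match, else max(dp[i+1][j], dp[i][j−1]):
dp[1][11] = 7. A witness is uqqtqqu at positions 1,2,7,8,9,10,11.

7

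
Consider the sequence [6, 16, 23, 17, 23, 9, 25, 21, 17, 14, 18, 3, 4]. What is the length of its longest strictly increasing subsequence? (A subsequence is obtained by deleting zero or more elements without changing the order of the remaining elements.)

One longest increasing subsequence is 6, 16, 17, 23, 25 (positions 1,2,4,5,7), of length 5; no longer one exists.

5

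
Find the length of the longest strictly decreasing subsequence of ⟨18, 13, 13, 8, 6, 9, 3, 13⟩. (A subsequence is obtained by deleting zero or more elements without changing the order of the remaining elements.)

Scanning left to right, the best length ending at each element is: 18→1, 13→2, 13→2, 8→3, 6→4, 9→3, 3→5, 13→2.
So the longest decreasing subsequence has length 5, e.g. 18, 13, 8, 6, 3.

5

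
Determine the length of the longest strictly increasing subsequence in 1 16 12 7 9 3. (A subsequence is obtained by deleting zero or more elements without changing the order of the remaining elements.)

One longest increasing subsequence is 1, 7, 9 (positions 1,4,5), of length 3; no longer one exists.

3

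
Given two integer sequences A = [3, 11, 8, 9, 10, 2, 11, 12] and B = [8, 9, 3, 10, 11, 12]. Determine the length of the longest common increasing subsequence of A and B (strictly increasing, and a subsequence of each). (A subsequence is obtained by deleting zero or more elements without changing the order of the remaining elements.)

A longest common strictly increasing subsequence is 8, 9, 10, 11, 12 (length 5); it appears in order in both A and B, and no longer such subsequence exists.

5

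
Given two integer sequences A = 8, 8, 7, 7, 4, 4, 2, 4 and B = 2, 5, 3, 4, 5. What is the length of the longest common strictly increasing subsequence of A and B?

2

For each value that appears in both, track the longest common increasing run ending there.
The best achievable length is 2; one witness is 2, 4 (A-positions 7,8, B-positions 1,4).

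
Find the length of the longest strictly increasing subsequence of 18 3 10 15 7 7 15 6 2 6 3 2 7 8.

One longest increasing subsequence is 3, 6, 7, 8 (positions 2,8,13,14), of length 4; no longer one exists.

4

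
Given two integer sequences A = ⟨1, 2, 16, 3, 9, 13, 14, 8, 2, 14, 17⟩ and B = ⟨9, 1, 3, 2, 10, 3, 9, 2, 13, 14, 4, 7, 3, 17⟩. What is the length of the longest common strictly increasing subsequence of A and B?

7

For each value that appears in both, track the longest common increasing run ending there.
The best achievable length is 7; one witness is 1, 2, 3, 9, 13, 14, 17 (A-positions 1,2,4,5,6,7,11, B-positions 2,4,6,7,9,10,14).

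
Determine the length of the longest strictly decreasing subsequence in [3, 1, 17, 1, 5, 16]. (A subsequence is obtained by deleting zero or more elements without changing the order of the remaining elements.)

2

Scanning left to right, the best length ending at each element is: 3→1, 1→2, 17→1, 1→2, 5→2, 16→2.
So the longest decreasing subsequence has length 2, e.g. 3, 1.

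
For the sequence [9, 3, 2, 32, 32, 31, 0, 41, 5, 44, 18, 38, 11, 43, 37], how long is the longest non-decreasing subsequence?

5

Let dp[i] be the longest non-decreasing subsequence ending at position i. Then dp = [1, 1, 1, 2, 3, 2, 1, 4, 2, 5, 3, 4, 3, 5, 4].
The maximum is 5; one witness is 9, 32, 32, 41, 44 at positions 1,4,5,8,10.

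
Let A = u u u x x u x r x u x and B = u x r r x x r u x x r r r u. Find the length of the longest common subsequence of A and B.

Backtracking the LCS table gives one alignment: u (A1,B1) → x (A4,B5) → x (A5,B6) → u (A6,B8) → x (A7,B10) → r (A8,B13) → u (A10,B14).
So the longest common subsequence has length 7.

7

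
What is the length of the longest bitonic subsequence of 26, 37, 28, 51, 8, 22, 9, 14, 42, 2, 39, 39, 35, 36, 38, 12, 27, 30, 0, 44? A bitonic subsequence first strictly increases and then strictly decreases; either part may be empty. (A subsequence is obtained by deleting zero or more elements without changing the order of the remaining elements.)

Let inc[i] be the LIS ending at i and dec[i] the longest strictly decreasing subsequence starting at i. inc = [1, 2, 2, 3, 1, 2, 2, 3, 4, 1, 4, 4, 4, 5, 6, 3, 4, 5, 1, 7], dec = [5, 6, 5, 6, 3, 4, 3, 3, 5, 2, 4, 4, 3, 3, 3, 2, 2, 2, 1, 1].
max_i inc[i]+dec[i]−1 = 8, with one witness 26, 37, 51, 42, 39, 38, 30, 0.

8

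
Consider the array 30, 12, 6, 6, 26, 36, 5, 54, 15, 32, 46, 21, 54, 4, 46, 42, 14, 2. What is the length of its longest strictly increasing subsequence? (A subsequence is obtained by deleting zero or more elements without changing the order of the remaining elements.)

Scanning left to right, the best length ending at each element is: 30→1, 12→1, 6→1, 6→1, 26→2, 36→3, 5→1, 54→4, 15→2, 32→3, 46→4, 21→3, 54→5, 4→1, 46→4, 42→4, 14→2, 2→1.
So the longest increasing subsequence has length 5, e.g. 12, 26, 36, 46, 54.

5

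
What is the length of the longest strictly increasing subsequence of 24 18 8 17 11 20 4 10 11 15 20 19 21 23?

7

Let dp[i] be the longest increasing subsequence ending at position i. Then dp = [1, 1, 1, 2, 2, 3, 1, 2, 3, 4, 5, 5, 6, 7].
The maximum is 7; one witness is 8, 10, 11, 15, 20, 21, 23 at positions 3,8,9,10,11,13,14.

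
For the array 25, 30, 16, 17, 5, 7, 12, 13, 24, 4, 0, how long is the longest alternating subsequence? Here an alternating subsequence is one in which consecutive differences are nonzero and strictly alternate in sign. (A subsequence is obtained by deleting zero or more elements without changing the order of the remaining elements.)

7

Track the best alternating length ending on an up-step vs a down-step at each position: up/down = 1/1, 2/1, 1/3, 4/3, 1/5, 6/5, 6/5, 6/5, 6/3, 1/7, 1/7.
The maximum over both is 7; one such subsequence is 25, 30, 16, 17, 5, 7, 4.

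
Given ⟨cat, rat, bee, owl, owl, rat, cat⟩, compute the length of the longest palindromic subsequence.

One longest palindromic subsequence is cat rat owl owl rat cat (positions 1,2,4,5,6,7); it reads the same forward and backward, and the interval DP gives dp[1][7] = 6.

6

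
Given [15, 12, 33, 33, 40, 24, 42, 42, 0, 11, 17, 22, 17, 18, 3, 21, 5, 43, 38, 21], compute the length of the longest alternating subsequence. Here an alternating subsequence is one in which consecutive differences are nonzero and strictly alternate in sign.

14

Track the best alternating length ending on an up-step vs a down-step at each position: up/down = 1/1, 1/2, 3/1, 3/1, 3/1, 3/4, 5/1, 5/1, 1/6, 7/6, 7/6, 7/6, 7/8, 9/8, 7/10, 11/8, 11/12, 13/1, 13/14, 13/14.
The maximum over both is 14; one such subsequence is 15, 12, 33, 24, 42, 0, 22, 17, 18, 3, 21, 5, 43, 38.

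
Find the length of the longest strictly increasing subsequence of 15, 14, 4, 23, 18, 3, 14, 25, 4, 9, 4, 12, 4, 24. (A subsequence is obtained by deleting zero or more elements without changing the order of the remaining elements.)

5

One longest increasing subsequence is 3, 4, 9, 12, 24 (positions 6,9,10,12,14), of length 5; no longer one exists.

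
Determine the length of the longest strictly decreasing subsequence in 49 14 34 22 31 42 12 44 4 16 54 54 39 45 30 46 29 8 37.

6

Scanning left to right, the best length ending at each element is: 49→1, 14→2, 34→2, 22→3, 31→3, 42→2, 12→4, 44→2, 4→5, 16→4, 54→1, 54→1, 39→3, 45→2, 30→4, 46→2, 29→5, 8→6, 37→4.
So the longest decreasing subsequence has length 6, e.g. 49, 34, 31, 30, 29, 8.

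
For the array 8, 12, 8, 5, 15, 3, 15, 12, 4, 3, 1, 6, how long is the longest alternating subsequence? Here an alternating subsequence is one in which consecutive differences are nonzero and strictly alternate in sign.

8

Track the best alternating length ending on an up-step vs a down-step at each position: up/down = 1/1, 2/1, 1/3, 1/3, 4/1, 1/5, 6/1, 6/7, 6/7, 1/7, 1/7, 8/7.
The maximum over both is 8; one such subsequence is 8, 12, 8, 15, 3, 15, 4, 6.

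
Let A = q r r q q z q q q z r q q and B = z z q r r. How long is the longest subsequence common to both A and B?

A longest common subsequence is qrr (length 3); the LCS DP confirms no longer common subsequence exists.

3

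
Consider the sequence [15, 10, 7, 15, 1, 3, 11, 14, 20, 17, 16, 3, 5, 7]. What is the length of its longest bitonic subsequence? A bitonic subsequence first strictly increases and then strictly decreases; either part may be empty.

8

Let inc[i] be the LIS ending at i and dec[i] the longest strictly decreasing subsequence starting at i. inc = [1, 1, 1, 2, 1, 2, 3, 4, 5, 5, 5, 2, 3, 4], dec = [4, 3, 2, 3, 1, 1, 2, 2, 4, 3, 2, 1, 1, 1].
max_i inc[i]+dec[i]−1 = 8, with one witness 1, 3, 11, 14, 20, 17, 16, 7.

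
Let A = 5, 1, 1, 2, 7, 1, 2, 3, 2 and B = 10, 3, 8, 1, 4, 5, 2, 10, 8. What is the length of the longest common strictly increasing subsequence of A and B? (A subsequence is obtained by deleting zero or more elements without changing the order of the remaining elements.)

2

A longest common strictly increasing subsequence is 1, 2 (length 2); it appears in order in both A and B, and no longer such subsequence exists.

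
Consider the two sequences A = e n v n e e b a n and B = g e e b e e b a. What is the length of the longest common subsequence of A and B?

5

A longest common subsequence is eeeba (length 5); the LCS DP confirms no longer common subsequence exists.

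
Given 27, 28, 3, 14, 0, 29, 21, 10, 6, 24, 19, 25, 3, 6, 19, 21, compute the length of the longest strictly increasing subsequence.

5

Scanning left to right, the best length ending at each element is: 27→1, 28→2, 3→1, 14→2, 0→1, 29→3, 21→3, 10→2, 6→2, 24→4, 19→3, 25→5, 3→2, 6→3, 19→4, 21→5.
So the longest increasing subsequence has length 5, e.g. 3, 14, 21, 24, 25.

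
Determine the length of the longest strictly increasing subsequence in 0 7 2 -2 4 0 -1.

3

One longest increasing subsequence is 0, 2, 4 (positions 1,3,5), of length 3; no longer one exists.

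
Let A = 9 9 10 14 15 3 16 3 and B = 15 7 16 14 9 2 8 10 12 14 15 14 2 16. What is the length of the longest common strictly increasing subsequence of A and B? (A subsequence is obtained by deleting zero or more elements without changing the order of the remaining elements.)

A longest common strictly increasing subsequence is 9, 10, 14, 15, 16 (length 5); it appears in order in both A and B, and no longer such subsequence exists.

5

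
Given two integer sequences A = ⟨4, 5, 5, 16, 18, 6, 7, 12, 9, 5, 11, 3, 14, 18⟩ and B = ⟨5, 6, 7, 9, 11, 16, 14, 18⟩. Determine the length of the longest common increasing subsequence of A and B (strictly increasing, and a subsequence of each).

7

For each value that appears in both, track the longest common increasing run ending there.
The best achievable length is 7; one witness is 5, 6, 7, 9, 11, 14, 18 (A-positions 2,6,7,9,11,13,14, B-positions 1,2,3,4,5,7,8).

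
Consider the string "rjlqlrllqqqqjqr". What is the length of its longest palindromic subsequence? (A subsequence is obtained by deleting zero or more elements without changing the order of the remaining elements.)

9

One longest palindromic subsequence is rjqqqqqjr (positions 1,2,4,9,10,11,12,13,15); it reads the same forward and backward, and the interval DP gives dp[1][15] = 9.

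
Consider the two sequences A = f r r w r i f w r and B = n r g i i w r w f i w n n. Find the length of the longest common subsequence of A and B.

5

A longest common subsequence is rrwiw (length 5); the LCS DP confirms no longer common subsequence exists.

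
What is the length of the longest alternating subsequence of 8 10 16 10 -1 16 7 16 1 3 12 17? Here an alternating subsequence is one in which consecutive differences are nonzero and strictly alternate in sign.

8

A longest alternating subsequence is 8, 16, 10, 16, 7, 16, 1, 3 (positions 1,3,4,6,7,8,9,10); its 7 consecutive differences strictly alternate in sign, and length 8 is optimal.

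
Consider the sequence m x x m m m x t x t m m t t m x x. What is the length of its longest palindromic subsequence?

13

One longest palindromic subsequence is xxmmmtxtmmmxx (positions 2,3,4,5,6,8,9,10,11,12,15,16,17); it reads the same forward and backward, and the interval DP gives dp[1][17] = 13.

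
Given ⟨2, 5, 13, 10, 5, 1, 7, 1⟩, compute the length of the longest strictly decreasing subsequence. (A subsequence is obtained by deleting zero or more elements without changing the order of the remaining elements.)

Let dp[i] be the longest decreasing subsequence ending at position i. Then dp = [1, 1, 1, 2, 3, 4, 3, 4].
The maximum is 4; one witness is 13, 10, 5, 1 at positions 3,4,5,6.

4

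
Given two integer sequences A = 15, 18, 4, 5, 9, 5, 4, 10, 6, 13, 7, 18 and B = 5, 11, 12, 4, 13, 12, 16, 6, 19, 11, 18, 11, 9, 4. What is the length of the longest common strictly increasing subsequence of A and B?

A longest common strictly increasing subsequence is 5, 13, 18 (length 3); it appears in order in both A and B, and no longer such subsequence exists.

3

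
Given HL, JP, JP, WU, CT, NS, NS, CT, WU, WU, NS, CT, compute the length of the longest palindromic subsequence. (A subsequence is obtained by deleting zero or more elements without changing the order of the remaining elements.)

6

One longest palindromic subsequence is CT NS WU WU NS CT (positions 5,6,9,10,11,12); it reads the same forward and backward, and the interval DP gives dp[1][12] = 6.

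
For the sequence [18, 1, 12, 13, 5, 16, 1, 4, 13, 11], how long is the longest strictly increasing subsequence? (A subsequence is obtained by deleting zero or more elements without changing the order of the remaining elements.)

Scanning left to right, the best length ending at each element is: 18→1, 1→1, 12→2, 13→3, 5→2, 16→4, 1→1, 4→2, 13→3, 11→3.
So the longest increasing subsequence has length 4, e.g. 1, 12, 13, 16.

4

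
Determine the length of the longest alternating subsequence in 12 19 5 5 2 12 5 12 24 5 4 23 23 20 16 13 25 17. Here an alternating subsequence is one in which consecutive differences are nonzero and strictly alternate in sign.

Track the best alternating length ending on an up-step vs a down-step at each position: up/down = 1/1, 2/1, 1/3, 1/3, 1/3, 4/3, 4/5, 6/3, 6/1, 4/7, 4/7, 8/7, 8/7, 8/9, 8/9, 8/9, 10/1, 10/11.
The maximum over both is 11; one such subsequence is 12, 19, 5, 12, 5, 12, 5, 23, 20, 25, 17.

11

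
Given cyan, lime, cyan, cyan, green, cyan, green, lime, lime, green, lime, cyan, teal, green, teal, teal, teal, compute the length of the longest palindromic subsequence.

8

One longest palindromic subsequence is green cyan green lime lime green cyan green (positions 5,6,7,8,9,10,12,14); it reads the same forward and backward, and the interval DP gives dp[1][17] = 8.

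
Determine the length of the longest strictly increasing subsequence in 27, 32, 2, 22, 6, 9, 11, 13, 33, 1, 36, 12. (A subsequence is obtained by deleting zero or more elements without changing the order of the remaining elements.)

One longest increasing subsequence is 2, 6, 9, 11, 13, 33, 36 (positions 3,5,6,7,8,9,11), of length 7; no longer one exists.

7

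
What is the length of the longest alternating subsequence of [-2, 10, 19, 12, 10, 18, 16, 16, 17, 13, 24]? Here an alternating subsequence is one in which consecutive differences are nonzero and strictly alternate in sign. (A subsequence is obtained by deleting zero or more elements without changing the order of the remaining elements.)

A longest alternating subsequence is -2, 19, 12, 18, 16, 17, 13, 24 (positions 1,3,4,6,7,9,10,11); its 7 consecutive differences strictly alternate in sign, and length 8 is optimal.

8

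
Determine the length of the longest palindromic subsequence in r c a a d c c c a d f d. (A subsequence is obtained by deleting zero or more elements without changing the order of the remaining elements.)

5

One longest palindromic subsequence is dcccd (positions 5,6,7,8,12); it reads the same forward and backward, and the interval DP gives dp[1][12] = 5.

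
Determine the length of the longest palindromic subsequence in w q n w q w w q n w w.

8

One longest palindromic subsequence is wwqwwqww (positions 1,4,5,6,7,8,10,11); it reads the same forward and backward, and the interval DP gives dp[1][11] = 8.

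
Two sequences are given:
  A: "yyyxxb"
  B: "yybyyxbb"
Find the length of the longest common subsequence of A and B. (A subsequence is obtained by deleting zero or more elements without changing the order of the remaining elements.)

A longest common subsequence is yyyxb (length 5); the LCS DP confirms no longer common subsequence exists.

5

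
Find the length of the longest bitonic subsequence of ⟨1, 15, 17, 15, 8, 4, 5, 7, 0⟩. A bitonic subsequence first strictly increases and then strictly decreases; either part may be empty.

Let inc[i] be the LIS ending at i and dec[i] the longest strictly decreasing subsequence starting at i. inc = [1, 2, 3, 2, 2, 2, 3, 4, 1], dec = [2, 4, 5, 4, 3, 2, 2, 2, 1].
max_i inc[i]+dec[i]−1 = 7, with one witness 1, 15, 17, 15, 8, 7, 0.

7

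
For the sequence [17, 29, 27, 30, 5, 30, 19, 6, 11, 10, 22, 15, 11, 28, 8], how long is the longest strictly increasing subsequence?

5

One longest increasing subsequence is 5, 6, 11, 22, 28 (positions 5,8,9,11,14), of length 5; no longer one exists.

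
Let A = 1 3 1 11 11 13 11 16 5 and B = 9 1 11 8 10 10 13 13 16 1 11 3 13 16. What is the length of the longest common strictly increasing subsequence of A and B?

4

A longest common strictly increasing subsequence is 1, 11, 13, 16 (length 4); it appears in order in both A and B, and no longer such subsequence exists.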